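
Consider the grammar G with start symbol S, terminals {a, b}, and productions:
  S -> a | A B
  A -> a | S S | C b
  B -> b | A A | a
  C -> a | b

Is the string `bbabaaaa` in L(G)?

S ⇒ AB ⇒ CbB ⇒ bbB ⇒ bbAA ⇒ bbSSA ⇒ bbABSA ⇒ bbaBSA ⇒ bbabSA ⇒ bbabABA ⇒ bbabSSBA ⇒ bbabaSBA ⇒ bbabaaBA ⇒ bbabaaaA ⇒ bbabaaaa

yes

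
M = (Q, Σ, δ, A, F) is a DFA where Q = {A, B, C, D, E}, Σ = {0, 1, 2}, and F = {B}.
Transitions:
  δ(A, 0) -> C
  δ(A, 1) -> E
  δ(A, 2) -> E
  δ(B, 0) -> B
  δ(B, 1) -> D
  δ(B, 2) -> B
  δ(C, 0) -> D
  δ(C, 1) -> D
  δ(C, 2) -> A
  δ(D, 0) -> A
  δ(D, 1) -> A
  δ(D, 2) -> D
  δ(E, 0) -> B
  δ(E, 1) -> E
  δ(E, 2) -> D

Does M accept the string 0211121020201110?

accepted

A --0--> C
C --2--> A
A --1--> E
E --1--> E
E --1--> E
E --2--> D
D --1--> A
A --0--> C
C --2--> A
A --0--> C
C --2--> A
A --0--> C
C --1--> D
D --1--> A
A --1--> E
E --0--> B
End in state B, which is an accepting state.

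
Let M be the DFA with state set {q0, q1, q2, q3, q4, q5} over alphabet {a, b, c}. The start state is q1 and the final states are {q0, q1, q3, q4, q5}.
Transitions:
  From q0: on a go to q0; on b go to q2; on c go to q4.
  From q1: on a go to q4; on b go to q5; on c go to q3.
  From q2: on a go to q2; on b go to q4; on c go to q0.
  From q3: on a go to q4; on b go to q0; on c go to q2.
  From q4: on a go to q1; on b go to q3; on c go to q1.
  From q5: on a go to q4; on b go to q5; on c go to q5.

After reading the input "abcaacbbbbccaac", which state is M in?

q1 --a--> q4
q4 --b--> q3
q3 --c--> q2
q2 --a--> q2
q2 --a--> q2
q2 --c--> q0
q0 --b--> q2
q2 --b--> q4
q4 --b--> q3
q3 --b--> q0
q0 --c--> q4
q4 --c--> q1
q1 --a--> q4
q4 --a--> q1
q1 --c--> q3

q3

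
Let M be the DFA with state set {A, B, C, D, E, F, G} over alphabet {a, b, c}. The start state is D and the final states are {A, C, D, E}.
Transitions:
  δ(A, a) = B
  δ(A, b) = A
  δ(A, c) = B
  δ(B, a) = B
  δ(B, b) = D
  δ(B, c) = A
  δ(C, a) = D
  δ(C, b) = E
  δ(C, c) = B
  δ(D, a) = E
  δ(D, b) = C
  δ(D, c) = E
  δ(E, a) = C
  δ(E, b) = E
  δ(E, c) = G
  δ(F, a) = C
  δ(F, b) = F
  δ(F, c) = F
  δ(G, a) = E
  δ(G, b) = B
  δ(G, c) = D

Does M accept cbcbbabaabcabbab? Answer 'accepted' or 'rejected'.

accepted

D --c--> E
E --b--> E
E --c--> G
G --b--> B
B --b--> D
D --a--> E
E --b--> E
E --a--> C
C --a--> D
D --b--> C
C --c--> B
B --a--> B
B --b--> D
D --b--> C
C --a--> D
D --b--> C
End in state C, which is an accepting state.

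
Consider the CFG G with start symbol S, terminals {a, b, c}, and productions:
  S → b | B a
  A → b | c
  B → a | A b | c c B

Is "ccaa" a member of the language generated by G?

S ⇒ Ba ⇒ ccBa ⇒ ccaa

yes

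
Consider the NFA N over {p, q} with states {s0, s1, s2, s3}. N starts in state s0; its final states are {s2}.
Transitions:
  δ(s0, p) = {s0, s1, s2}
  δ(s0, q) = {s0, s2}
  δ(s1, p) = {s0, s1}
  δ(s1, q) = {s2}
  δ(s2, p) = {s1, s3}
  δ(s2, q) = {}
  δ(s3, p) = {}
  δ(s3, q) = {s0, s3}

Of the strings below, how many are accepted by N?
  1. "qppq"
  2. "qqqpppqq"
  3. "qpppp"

"qppq": accepted
"qqqpppqq": accepted
"qpppp": accepted

3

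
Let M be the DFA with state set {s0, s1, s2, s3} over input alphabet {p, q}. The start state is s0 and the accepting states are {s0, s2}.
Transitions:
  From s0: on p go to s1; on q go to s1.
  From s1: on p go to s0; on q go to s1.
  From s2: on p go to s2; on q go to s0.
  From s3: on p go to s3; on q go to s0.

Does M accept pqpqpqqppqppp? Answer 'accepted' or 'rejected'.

s0 --p--> s1
s1 --q--> s1
s1 --p--> s0
s0 --q--> s1
s1 --p--> s0
s0 --q--> s1
s1 --q--> s1
s1 --p--> s0
s0 --p--> s1
s1 --q--> s1
s1 --p--> s0
s0 --p--> s1
s1 --p--> s0
End in state s0, which is an accepting state.

accepted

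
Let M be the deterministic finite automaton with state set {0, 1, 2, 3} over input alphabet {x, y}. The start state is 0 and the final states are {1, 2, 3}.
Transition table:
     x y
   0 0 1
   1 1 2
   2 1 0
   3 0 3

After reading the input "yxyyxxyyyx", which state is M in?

0

0 --y--> 1
1 --x--> 1
1 --y--> 2
2 --y--> 0
0 --x--> 0
0 --x--> 0
0 --y--> 1
1 --y--> 2
2 --y--> 0
0 --x--> 0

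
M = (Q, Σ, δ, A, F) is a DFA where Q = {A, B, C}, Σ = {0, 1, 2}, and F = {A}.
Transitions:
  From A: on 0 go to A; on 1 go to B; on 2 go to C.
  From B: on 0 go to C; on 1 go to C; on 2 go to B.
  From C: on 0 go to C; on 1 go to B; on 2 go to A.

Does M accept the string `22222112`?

accepted

A --2--> C
C --2--> A
A --2--> C
C --2--> A
A --2--> C
C --1--> B
B --1--> C
C --2--> A
End in state A, which is an accepting state.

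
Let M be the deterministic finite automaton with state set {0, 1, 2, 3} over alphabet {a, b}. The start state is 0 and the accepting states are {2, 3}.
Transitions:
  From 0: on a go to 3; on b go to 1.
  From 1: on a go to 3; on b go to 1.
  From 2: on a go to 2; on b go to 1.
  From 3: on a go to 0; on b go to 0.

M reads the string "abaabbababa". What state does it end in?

0 --a--> 3
3 --b--> 0
0 --a--> 3
3 --a--> 0
0 --b--> 1
1 --b--> 1
1 --a--> 3
3 --b--> 0
0 --a--> 3
3 --b--> 0
0 --a--> 3

3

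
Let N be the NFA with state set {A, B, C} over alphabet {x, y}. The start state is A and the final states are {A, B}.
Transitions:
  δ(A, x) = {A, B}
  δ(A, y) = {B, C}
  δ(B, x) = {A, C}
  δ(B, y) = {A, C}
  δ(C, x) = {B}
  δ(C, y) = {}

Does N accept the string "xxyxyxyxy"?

Start: {A}
read x: {A, B}
read x: {A, B, C}
read y: {A, B, C}
read x: {A, B, C}
read y: {A, B, C}
read x: {A, B, C}
read y: {A, B, C}
read x: {A, B, C}
read y: {A, B, C}
Reachable ∩ accepting = {A, B} — nonempty.

accepted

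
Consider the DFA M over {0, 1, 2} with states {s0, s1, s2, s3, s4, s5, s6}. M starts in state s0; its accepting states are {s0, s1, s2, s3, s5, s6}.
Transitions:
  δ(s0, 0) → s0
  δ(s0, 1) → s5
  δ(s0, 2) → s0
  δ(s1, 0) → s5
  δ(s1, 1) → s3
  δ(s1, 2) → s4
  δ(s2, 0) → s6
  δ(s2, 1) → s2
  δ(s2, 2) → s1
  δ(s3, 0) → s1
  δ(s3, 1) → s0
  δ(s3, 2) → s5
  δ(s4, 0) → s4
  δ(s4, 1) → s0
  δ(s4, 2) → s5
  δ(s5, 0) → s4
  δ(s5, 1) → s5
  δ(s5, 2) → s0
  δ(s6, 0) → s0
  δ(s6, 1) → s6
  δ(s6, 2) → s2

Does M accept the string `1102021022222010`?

s0 --1--> s5
s5 --1--> s5
s5 --0--> s4
s4 --2--> s5
s5 --0--> s4
s4 --2--> s5
s5 --1--> s5
s5 --0--> s4
s4 --2--> s5
s5 --2--> s0
s0 --2--> s0
s0 --2--> s0
s0 --2--> s0
s0 --0--> s0
s0 --1--> s5
s5 --0--> s4
End in state s4, which is not an accepting state.

rejected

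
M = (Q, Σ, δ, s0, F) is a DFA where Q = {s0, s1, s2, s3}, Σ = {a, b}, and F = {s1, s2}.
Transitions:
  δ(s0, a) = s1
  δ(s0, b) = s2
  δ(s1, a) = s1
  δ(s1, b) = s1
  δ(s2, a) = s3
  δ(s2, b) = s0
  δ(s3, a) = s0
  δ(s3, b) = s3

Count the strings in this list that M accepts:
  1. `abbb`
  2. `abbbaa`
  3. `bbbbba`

2

`abbb`: accepted
`abbbaa`: accepted
`bbbbba`: rejected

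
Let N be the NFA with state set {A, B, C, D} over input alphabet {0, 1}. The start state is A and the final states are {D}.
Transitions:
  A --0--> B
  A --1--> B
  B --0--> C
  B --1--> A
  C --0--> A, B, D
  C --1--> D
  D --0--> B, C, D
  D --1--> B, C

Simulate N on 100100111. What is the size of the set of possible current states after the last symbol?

4

Start: {A}
read 1: {B}
read 0: {C}
read 0: {A, B, D}
read 1: {A, B, C}
read 0: {A, B, C, D}
read 0: {A, B, C, D}
read 1: {A, B, C, D}
read 1: {A, B, C, D}
read 1: {A, B, C, D}
Final reachable set {A, B, C, D} has 4 states.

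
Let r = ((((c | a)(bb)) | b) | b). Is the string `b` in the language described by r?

yes

The left alternative (((c|a)(bb))|b) matches b.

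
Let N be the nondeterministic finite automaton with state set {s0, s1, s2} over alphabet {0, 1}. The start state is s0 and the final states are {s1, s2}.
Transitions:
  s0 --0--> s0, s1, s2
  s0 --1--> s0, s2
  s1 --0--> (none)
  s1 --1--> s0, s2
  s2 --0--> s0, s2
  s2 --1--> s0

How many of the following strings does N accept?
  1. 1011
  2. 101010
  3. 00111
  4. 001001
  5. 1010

1011: accepted
101010: accepted
00111: accepted
001001: accepted
1010: accepted

5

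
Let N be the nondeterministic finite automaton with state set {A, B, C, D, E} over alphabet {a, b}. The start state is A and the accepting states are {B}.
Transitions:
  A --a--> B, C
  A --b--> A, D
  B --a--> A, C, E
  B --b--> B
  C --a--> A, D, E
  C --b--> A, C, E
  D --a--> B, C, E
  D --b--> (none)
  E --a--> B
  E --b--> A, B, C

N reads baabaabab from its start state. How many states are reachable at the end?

5

Start: {A}
read b: {A, D}
read a: {B, C, E}
read a: {A, B, C, D, E}
read b: {A, B, C, D, E}
read a: {A, B, C, D, E}
read a: {A, B, C, D, E}
read b: {A, B, C, D, E}
read a: {A, B, C, D, E}
read b: {A, B, C, D, E}
Final reachable set {A, B, C, D, E} has 5 states.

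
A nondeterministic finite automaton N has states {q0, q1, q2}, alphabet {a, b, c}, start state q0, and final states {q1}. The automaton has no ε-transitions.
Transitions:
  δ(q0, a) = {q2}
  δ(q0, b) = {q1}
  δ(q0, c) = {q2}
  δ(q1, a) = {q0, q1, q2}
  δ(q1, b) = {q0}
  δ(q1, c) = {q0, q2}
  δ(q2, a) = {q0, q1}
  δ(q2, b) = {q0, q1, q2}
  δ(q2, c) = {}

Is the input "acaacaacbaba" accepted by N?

Start: {q0}
read a: {q2}
read c: {}
The reachable set is empty and stays empty for the remaining 10 symbols.
Reachable ∩ accepting = {} — empty.

rejected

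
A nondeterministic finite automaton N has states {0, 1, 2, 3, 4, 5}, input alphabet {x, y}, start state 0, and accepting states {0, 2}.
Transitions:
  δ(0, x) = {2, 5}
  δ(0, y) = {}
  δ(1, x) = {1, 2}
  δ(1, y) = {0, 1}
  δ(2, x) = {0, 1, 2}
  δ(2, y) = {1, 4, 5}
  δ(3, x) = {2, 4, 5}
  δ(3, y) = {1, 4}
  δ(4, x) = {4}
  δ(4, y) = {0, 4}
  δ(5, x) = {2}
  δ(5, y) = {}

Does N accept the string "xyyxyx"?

accepted

Start: {0}
read x: {2, 5}
read y: {1, 4, 5}
read y: {0, 1, 4}
read x: {1, 2, 4, 5}
read y: {0, 1, 4, 5}
read x: {1, 2, 4, 5}
Reachable ∩ accepting = {2} — nonempty.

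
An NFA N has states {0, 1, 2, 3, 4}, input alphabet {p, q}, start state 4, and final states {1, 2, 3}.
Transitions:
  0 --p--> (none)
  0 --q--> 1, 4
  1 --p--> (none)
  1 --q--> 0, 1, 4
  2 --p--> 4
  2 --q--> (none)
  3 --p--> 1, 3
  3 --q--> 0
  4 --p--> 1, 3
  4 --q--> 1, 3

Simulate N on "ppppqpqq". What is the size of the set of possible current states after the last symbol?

Start: {4}
read p: {1, 3}
read p: {1, 3}
read p: {1, 3}
read p: {1, 3}
read q: {0, 1, 4}
read p: {1, 3}
read q: {0, 1, 4}
read q: {0, 1, 3, 4}
Final reachable set {0, 1, 3, 4} has 4 states.

4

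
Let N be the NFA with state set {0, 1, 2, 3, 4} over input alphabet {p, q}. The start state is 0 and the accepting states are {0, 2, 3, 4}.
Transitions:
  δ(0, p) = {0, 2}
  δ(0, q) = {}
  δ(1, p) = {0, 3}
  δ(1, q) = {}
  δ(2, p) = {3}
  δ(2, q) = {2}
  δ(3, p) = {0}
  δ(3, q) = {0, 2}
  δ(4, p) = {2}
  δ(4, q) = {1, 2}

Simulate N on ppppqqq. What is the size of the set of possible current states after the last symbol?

Start: {0}
read p: {0, 2}
read p: {0, 2, 3}
read p: {0, 2, 3}
read p: {0, 2, 3}
read q: {0, 2}
read q: {2}
read q: {2}
Final reachable set {2} has 1 state.

1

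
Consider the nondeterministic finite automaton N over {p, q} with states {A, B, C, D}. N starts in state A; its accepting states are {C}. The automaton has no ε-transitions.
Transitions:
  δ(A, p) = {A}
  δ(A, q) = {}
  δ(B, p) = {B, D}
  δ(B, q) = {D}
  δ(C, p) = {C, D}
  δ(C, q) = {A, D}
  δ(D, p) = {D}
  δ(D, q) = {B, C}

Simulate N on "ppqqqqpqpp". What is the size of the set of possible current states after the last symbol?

0

Start: {A}
read p: {A}
read p: {A}
read q: {}
The reachable set is empty and stays empty for the remaining 7 symbols.
Final reachable set {} has 0 states.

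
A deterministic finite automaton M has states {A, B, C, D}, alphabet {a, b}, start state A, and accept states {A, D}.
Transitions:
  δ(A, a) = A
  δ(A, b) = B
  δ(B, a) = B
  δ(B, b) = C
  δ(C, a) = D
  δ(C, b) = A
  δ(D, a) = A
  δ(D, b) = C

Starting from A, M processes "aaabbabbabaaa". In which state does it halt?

A --a--> A
A --a--> A
A --a--> A
A --b--> B
B --b--> C
C --a--> D
D --b--> C
C --b--> A
A --a--> A
A --b--> B
B --a--> B
B --a--> B
B --a--> B

B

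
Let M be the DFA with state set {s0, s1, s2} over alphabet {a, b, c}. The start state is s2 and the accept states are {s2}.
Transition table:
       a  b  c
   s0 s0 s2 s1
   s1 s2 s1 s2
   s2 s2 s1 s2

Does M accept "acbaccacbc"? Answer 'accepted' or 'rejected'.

s2 --a--> s2
s2 --c--> s2
s2 --b--> s1
s1 --a--> s2
s2 --c--> s2
s2 --c--> s2
s2 --a--> s2
s2 --c--> s2
s2 --b--> s1
s1 --c--> s2
End in state s2, which is an accepting state.

accepted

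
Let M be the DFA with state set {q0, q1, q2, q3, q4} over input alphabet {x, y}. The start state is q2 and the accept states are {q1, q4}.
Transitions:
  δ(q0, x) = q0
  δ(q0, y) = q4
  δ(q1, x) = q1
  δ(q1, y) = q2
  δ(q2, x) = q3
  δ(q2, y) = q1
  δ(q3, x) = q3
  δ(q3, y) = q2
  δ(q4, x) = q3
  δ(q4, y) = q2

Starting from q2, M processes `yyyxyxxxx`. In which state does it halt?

q2 --y--> q1
q1 --y--> q2
q2 --y--> q1
q1 --x--> q1
q1 --y--> q2
q2 --x--> q3
q3 --x--> q3
q3 --x--> q3
q3 --x--> q3

q3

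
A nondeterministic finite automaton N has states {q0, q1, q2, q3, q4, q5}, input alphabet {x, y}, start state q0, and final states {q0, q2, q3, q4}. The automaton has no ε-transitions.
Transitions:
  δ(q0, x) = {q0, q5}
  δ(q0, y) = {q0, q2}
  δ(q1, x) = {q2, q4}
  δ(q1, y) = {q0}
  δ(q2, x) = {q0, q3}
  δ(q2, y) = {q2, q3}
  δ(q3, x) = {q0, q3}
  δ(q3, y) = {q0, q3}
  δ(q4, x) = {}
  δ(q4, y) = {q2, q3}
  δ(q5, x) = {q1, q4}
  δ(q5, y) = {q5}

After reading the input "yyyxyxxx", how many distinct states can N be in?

6

Start: {q0}
read y: {q0, q2}
read y: {q0, q2, q3}
read y: {q0, q2, q3}
read x: {q0, q3, q5}
read y: {q0, q2, q3, q5}
read x: {q0, q1, q3, q4, q5}
read x: {q0, q1, q2, q3, q4, q5}
read x: {q0, q1, q2, q3, q4, q5}
Final reachable set {q0, q1, q2, q3, q4, q5} has 6 states.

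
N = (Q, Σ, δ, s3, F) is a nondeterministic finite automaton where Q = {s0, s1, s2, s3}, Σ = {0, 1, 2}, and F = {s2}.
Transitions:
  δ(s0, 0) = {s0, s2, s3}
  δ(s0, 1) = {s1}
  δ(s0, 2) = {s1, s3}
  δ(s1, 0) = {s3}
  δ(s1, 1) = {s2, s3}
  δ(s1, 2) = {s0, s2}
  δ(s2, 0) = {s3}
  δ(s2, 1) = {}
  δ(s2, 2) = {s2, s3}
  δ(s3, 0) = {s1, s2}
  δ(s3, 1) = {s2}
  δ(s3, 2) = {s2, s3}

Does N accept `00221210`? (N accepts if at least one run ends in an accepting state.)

Start: {s3}
read 0: {s1, s2}
read 0: {s3}
read 2: {s2, s3}
read 2: {s2, s3}
read 1: {s2}
read 2: {s2, s3}
read 1: {s2}
read 0: {s3}
Reachable ∩ accepting = {} — empty.

rejected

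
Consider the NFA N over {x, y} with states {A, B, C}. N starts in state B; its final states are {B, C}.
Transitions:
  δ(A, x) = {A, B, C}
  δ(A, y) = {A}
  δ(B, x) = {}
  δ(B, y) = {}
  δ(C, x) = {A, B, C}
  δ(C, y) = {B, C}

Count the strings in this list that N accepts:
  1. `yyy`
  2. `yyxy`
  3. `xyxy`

`yyy`: rejected
`yyxy`: rejected
`xyxy`: rejected

0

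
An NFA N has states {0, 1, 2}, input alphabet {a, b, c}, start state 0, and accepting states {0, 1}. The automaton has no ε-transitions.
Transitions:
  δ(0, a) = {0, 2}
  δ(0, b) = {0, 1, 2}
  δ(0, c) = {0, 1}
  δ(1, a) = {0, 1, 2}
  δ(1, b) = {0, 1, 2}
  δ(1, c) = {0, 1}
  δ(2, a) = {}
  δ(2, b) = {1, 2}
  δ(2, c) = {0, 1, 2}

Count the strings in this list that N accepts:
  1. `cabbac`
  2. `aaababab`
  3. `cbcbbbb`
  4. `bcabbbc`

4

`cabbac`: accepted
`aaababab`: accepted
`cbcbbbb`: accepted
`bcabbbc`: accepted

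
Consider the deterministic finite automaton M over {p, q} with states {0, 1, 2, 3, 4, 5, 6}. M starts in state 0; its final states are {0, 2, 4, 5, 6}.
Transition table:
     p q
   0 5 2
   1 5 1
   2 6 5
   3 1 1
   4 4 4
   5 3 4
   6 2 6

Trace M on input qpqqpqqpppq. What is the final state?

4

0 --q--> 2
2 --p--> 6
6 --q--> 6
6 --q--> 6
6 --p--> 2
2 --q--> 5
5 --q--> 4
4 --p--> 4
4 --p--> 4
4 --p--> 4
4 --q--> 4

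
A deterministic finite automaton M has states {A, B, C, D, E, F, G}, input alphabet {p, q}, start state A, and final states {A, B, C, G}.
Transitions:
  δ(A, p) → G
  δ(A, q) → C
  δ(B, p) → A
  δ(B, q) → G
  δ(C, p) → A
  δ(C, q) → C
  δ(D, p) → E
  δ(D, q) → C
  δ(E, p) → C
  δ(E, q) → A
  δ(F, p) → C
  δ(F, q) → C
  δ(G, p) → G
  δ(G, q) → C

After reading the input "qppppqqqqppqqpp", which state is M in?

G

A --q--> C
C --p--> A
A --p--> G
G --p--> G
G --p--> G
G --q--> C
C --q--> C
C --q--> C
C --q--> C
C --p--> A
A --p--> G
G --q--> C
C --q--> C
C --p--> A
A --p--> G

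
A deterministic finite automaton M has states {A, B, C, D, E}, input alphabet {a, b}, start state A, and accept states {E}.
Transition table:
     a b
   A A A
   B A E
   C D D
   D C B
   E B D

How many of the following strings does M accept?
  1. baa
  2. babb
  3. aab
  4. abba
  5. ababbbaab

baa: rejected
babb: rejected
aab: rejected
abba: rejected
ababbbaab: rejected

0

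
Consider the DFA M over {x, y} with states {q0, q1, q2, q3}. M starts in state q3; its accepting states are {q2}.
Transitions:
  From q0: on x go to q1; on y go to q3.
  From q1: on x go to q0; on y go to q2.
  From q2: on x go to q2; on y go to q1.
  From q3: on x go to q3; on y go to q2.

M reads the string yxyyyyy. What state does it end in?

q3 --y--> q2
q2 --x--> q2
q2 --y--> q1
q1 --y--> q2
q2 --y--> q1
q1 --y--> q2
q2 --y--> q1

q1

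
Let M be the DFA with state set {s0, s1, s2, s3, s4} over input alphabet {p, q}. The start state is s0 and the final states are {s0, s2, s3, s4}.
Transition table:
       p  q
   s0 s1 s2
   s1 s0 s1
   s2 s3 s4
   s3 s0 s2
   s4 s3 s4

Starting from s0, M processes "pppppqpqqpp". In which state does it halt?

s0

s0 --p--> s1
s1 --p--> s0
s0 --p--> s1
s1 --p--> s0
s0 --p--> s1
s1 --q--> s1
s1 --p--> s0
s0 --q--> s2
s2 --q--> s4
s4 --p--> s3
s3 --p--> s0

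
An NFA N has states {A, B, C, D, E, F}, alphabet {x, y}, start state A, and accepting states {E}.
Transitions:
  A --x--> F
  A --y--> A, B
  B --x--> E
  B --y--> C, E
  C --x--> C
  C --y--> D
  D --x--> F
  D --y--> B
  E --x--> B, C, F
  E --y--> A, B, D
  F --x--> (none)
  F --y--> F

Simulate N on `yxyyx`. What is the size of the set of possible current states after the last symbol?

4

Start: {A}
read y: {A, B}
read x: {E, F}
read y: {A, B, D, F}
read y: {A, B, C, E, F}
read x: {B, C, E, F}
Final reachable set {B, C, E, F} has 4 states.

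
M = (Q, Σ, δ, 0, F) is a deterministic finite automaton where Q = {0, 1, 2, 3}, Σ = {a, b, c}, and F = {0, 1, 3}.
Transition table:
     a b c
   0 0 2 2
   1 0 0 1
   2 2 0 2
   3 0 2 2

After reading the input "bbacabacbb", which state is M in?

2

0 --b--> 2
2 --b--> 0
0 --a--> 0
0 --c--> 2
2 --a--> 2
2 --b--> 0
0 --a--> 0
0 --c--> 2
2 --b--> 0
0 --b--> 2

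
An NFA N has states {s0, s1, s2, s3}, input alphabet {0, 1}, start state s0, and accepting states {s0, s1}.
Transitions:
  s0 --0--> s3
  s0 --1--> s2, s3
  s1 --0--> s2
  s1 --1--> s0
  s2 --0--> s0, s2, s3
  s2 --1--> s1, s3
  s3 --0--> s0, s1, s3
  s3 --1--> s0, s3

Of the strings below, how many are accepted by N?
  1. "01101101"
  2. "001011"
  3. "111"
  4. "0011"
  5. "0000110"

5

"01101101": accepted
"001011": accepted
"111": accepted
"0011": accepted
"0000110": accepted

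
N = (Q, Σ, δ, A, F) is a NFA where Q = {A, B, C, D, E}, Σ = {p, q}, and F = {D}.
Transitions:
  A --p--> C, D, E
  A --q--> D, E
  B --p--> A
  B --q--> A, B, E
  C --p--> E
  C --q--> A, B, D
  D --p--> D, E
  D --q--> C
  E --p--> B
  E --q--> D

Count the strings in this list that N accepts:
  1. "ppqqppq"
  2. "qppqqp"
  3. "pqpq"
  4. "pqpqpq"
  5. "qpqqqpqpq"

"ppqqppq": accepted
"qppqqp": accepted
"pqpq": accepted
"pqpqpq": accepted
"qpqqqpqpq": accepted

5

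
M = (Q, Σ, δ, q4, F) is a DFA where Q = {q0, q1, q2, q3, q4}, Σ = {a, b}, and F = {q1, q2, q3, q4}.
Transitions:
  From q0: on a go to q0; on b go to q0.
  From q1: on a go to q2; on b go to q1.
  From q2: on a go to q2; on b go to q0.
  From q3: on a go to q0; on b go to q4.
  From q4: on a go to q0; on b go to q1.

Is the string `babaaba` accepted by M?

q4 --b--> q1
q1 --a--> q2
q2 --b--> q0
q0 --a--> q0
q0 --a--> q0
q0 --b--> q0
q0 --a--> q0
End in state q0, which is not an accepting state.

rejected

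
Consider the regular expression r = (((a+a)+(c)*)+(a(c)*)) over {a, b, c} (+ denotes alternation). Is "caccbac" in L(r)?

no

Neither ((a+a)+(c)*) nor (a(c)*) matches caccbac.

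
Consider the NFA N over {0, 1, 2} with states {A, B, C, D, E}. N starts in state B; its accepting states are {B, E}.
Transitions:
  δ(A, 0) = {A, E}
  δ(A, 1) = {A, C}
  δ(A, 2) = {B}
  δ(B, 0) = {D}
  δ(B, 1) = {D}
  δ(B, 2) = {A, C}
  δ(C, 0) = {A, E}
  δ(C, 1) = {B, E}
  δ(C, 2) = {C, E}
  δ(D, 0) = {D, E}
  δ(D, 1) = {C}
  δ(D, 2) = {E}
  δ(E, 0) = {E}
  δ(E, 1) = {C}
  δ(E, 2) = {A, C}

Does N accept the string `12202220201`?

rejected

Start: {B}
read 1: {D}
read 2: {E}
read 2: {A, C}
read 0: {A, E}
read 2: {A, B, C}
read 2: {A, B, C, E}
read 2: {A, B, C, E}
read 0: {A, D, E}
read 2: {A, B, C, E}
read 0: {A, D, E}
read 1: {A, C}
Reachable ∩ accepting = {} — empty.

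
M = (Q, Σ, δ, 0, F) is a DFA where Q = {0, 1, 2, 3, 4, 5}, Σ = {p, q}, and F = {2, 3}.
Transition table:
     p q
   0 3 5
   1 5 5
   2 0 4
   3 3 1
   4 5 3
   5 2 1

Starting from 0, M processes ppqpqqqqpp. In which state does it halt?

0

0 --p--> 3
3 --p--> 3
3 --q--> 1
1 --p--> 5
5 --q--> 1
1 --q--> 5
5 --q--> 1
1 --q--> 5
5 --p--> 2
2 --p--> 0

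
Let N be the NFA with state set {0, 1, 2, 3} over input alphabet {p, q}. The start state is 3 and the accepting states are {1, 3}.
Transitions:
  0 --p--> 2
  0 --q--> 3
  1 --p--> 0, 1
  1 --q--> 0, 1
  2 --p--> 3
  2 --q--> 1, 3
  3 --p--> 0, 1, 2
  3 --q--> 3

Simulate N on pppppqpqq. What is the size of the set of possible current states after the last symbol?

3

Start: {3}
read p: {0, 1, 2}
read p: {0, 1, 2, 3}
read p: {0, 1, 2, 3}
read p: {0, 1, 2, 3}
read p: {0, 1, 2, 3}
read q: {0, 1, 3}
read p: {0, 1, 2}
read q: {0, 1, 3}
read q: {0, 1, 3}
Final reachable set {0, 1, 3} has 3 states.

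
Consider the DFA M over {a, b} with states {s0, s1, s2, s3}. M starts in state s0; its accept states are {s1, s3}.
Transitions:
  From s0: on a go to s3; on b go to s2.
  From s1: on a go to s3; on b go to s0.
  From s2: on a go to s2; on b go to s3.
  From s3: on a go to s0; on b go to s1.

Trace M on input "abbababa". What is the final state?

s3

s0 --a--> s3
s3 --b--> s1
s1 --b--> s0
s0 --a--> s3
s3 --b--> s1
s1 --a--> s3
s3 --b--> s1
s1 --a--> s3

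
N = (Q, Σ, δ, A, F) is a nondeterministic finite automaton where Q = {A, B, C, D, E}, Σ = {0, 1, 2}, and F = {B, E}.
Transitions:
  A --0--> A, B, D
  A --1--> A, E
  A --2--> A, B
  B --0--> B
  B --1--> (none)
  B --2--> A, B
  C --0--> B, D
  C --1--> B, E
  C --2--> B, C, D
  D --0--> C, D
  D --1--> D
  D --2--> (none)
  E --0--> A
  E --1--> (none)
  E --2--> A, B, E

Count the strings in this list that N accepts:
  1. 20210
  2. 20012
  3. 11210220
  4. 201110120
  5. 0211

5

20210: accepted
20012: accepted
11210220: accepted
201110120: accepted
0211: accepted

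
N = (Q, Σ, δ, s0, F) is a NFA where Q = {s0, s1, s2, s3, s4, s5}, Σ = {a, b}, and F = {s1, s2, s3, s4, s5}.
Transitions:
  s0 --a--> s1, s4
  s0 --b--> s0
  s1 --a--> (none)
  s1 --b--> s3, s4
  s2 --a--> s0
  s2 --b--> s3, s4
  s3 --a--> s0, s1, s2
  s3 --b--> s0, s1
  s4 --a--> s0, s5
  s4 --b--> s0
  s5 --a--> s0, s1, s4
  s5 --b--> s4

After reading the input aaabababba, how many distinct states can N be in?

Start: {s0}
read a: {s1, s4}
read a: {s0, s5}
read a: {s0, s1, s4}
read b: {s0, s3, s4}
read a: {s0, s1, s2, s4, s5}
read b: {s0, s3, s4}
read a: {s0, s1, s2, s4, s5}
read b: {s0, s3, s4}
read b: {s0, s1}
read a: {s1, s4}
Final reachable set {s1, s4} has 2 states.

2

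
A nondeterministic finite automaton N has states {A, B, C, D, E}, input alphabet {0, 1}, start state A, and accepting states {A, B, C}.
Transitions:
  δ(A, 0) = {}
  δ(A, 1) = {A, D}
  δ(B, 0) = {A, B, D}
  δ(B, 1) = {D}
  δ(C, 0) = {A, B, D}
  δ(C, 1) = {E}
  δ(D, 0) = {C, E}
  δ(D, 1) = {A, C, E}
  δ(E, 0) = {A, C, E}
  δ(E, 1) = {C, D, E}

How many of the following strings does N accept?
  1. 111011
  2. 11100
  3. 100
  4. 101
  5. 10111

5

111011: accepted
11100: accepted
100: accepted
101: accepted
10111: accepted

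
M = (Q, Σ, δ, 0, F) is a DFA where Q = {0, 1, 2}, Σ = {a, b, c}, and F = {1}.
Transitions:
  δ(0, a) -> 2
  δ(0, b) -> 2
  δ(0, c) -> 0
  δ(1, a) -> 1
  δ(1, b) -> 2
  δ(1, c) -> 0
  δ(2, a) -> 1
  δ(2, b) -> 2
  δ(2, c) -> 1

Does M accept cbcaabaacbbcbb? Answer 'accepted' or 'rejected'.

rejected

0 --c--> 0
0 --b--> 2
2 --c--> 1
1 --a--> 1
1 --a--> 1
1 --b--> 2
2 --a--> 1
1 --a--> 1
1 --c--> 0
0 --b--> 2
2 --b--> 2
2 --c--> 1
1 --b--> 2
2 --b--> 2
End in state 2, which is not an accepting state.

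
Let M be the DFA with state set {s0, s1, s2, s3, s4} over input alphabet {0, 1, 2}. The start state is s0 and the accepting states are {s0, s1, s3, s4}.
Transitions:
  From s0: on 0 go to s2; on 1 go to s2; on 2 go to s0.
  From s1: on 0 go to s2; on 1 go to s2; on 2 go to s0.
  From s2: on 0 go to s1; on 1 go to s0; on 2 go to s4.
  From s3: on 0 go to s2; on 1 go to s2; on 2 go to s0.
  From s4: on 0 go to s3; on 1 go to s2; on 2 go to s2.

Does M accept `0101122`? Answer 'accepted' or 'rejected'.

s0 --0--> s2
s2 --1--> s0
s0 --0--> s2
s2 --1--> s0
s0 --1--> s2
s2 --2--> s4
s4 --2--> s2
End in state s2, which is not an accepting state.

rejected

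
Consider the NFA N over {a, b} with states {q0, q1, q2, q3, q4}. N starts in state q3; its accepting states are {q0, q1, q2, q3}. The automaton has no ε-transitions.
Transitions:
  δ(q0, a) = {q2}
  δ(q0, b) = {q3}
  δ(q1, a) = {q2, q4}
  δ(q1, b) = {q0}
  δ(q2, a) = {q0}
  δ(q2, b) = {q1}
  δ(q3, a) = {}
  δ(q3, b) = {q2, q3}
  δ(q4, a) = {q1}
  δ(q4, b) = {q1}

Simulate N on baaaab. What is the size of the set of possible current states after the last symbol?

Start: {q3}
read b: {q2, q3}
read a: {q0}
read a: {q2}
read a: {q0}
read a: {q2}
read b: {q1}
Final reachable set {q1} has 1 state.

1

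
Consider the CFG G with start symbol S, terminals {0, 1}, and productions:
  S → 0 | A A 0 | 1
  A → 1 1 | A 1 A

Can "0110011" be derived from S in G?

no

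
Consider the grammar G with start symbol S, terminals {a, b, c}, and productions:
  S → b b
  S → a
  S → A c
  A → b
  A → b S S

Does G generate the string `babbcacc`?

yes

S ⇒ Ac ⇒ bSSc ⇒ baSc ⇒ baAcc ⇒ babSScc ⇒ babAcScc ⇒ babbcScc ⇒ babbcacc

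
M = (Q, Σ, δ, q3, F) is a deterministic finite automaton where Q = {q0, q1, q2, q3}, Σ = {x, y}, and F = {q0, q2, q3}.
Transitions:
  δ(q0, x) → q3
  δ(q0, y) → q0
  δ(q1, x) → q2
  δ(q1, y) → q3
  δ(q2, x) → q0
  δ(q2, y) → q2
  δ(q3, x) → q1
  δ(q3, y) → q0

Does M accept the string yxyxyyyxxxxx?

accepted

q3 --y--> q0
q0 --x--> q3
q3 --y--> q0
q0 --x--> q3
q3 --y--> q0
q0 --y--> q0
q0 --y--> q0
q0 --x--> q3
q3 --x--> q1
q1 --x--> q2
q2 --x--> q0
q0 --x--> q3
End in state q3, which is an accepting state.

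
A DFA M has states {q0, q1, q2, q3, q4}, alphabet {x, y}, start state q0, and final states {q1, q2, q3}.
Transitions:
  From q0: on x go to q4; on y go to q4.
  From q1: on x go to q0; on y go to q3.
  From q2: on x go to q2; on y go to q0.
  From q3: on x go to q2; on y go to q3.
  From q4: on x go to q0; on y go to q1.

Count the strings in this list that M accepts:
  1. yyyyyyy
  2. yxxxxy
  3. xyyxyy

2

yyyyyyy: accepted
yxxxxy: accepted
xyyxyy: rejected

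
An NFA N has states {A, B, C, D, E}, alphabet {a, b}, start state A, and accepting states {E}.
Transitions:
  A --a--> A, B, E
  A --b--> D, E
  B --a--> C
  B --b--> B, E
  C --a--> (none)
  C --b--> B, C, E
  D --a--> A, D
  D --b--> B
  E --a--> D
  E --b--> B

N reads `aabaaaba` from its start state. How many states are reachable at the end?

3

Start: {A}
read a: {A, B, E}
read a: {A, B, C, D, E}
read b: {B, C, D, E}
read a: {A, C, D}
read a: {A, B, D, E}
read a: {A, B, C, D, E}
read b: {B, C, D, E}
read a: {A, C, D}
Final reachable set {A, C, D} has 3 states.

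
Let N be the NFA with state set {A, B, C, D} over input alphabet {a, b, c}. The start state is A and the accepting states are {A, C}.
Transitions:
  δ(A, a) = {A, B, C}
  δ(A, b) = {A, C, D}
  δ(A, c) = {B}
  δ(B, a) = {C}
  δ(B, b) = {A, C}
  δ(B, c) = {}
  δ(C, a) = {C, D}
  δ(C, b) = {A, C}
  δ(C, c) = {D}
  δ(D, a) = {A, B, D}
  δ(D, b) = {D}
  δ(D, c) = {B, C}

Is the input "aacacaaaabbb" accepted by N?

accepted

Start: {A}
read a: {A, B, C}
read a: {A, B, C, D}
read c: {B, C, D}
read a: {A, B, C, D}
read c: {B, C, D}
read a: {A, B, C, D}
read a: {A, B, C, D}
read a: {A, B, C, D}
read a: {A, B, C, D}
read b: {A, C, D}
read b: {A, C, D}
read b: {A, C, D}
Reachable ∩ accepting = {A, C} — nonempty.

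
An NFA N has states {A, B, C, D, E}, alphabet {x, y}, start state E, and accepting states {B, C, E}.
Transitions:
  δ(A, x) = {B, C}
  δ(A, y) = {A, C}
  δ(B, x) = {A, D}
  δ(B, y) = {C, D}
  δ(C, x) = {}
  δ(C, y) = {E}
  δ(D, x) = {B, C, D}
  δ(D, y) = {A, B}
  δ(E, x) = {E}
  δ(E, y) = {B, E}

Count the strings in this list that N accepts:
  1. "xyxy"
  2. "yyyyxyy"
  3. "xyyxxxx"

"xyxy": accepted
"yyyyxyy": accepted
"xyyxxxx": accepted

3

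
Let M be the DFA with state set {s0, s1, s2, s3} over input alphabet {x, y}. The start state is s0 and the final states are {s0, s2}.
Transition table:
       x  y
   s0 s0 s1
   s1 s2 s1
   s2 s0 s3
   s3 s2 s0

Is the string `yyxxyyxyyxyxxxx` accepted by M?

accepted

s0 --y--> s1
s1 --y--> s1
s1 --x--> s2
s2 --x--> s0
s0 --y--> s1
s1 --y--> s1
s1 --x--> s2
s2 --y--> s3
s3 --y--> s0
s0 --x--> s0
s0 --y--> s1
s1 --x--> s2
s2 --x--> s0
s0 --x--> s0
s0 --x--> s0
End in state s0, which is an accepting state.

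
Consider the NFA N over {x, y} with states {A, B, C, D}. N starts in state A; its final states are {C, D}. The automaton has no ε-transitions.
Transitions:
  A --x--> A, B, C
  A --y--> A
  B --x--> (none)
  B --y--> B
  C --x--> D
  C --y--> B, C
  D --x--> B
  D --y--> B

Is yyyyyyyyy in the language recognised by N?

Start: {A}
read y: {A}
read y: {A}
read y: {A}
read y: {A}
read y: {A}
read y: {A}
read y: {A}
read y: {A}
read y: {A}
Reachable ∩ accepting = {} — empty.

rejected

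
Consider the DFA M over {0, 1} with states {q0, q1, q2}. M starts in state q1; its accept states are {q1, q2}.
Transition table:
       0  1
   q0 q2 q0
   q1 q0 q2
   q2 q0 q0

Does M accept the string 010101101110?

q1 --0--> q0
q0 --1--> q0
q0 --0--> q2
q2 --1--> q0
q0 --0--> q2
q2 --1--> q0
q0 --1--> q0
q0 --0--> q2
q2 --1--> q0
q0 --1--> q0
q0 --1--> q0
q0 --0--> q2
End in state q2, which is an accepting state.

accepted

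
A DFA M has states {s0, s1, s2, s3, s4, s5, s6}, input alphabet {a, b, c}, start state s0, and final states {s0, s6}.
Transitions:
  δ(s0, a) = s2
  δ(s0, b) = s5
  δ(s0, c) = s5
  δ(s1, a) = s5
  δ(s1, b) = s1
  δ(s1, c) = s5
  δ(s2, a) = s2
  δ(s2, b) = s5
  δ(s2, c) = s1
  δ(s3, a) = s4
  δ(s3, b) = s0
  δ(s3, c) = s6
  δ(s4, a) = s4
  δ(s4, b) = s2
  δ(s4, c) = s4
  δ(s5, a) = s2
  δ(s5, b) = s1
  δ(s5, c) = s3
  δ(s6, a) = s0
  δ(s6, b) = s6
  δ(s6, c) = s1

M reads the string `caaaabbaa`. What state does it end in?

s0 --c--> s5
s5 --a--> s2
s2 --a--> s2
s2 --a--> s2
s2 --a--> s2
s2 --b--> s5
s5 --b--> s1
s1 --a--> s5
s5 --a--> s2

s2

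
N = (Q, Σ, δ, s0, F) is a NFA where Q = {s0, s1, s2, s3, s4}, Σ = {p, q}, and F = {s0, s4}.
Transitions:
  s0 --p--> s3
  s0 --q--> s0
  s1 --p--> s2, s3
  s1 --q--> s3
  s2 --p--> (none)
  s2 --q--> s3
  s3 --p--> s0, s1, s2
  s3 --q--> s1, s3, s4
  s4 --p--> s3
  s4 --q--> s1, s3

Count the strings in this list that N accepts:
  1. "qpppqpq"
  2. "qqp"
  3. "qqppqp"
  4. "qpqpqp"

"qpppqpq": accepted
"qqp": rejected
"qqppqp": accepted
"qpqpqp": accepted

3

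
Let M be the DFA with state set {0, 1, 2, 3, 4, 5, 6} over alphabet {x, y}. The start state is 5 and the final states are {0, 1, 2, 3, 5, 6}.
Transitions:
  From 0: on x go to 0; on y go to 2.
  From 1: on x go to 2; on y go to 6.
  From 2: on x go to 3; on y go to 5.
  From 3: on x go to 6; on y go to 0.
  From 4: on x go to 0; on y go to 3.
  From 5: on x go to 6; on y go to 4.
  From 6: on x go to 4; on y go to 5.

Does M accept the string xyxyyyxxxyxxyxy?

accepted

5 --x--> 6
6 --y--> 5
5 --x--> 6
6 --y--> 5
5 --y--> 4
4 --y--> 3
3 --x--> 6
6 --x--> 4
4 --x--> 0
0 --y--> 2
2 --x--> 3
3 --x--> 6
6 --y--> 5
5 --x--> 6
6 --y--> 5
End in state 5, which is an accepting state.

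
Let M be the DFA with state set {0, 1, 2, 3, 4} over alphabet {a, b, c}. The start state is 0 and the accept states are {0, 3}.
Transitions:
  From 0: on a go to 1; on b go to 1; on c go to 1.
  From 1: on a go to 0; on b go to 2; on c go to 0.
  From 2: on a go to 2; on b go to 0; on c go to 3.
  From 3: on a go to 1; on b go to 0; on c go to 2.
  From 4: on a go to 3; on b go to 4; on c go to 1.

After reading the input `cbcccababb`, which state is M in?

0 --c--> 1
1 --b--> 2
2 --c--> 3
3 --c--> 2
2 --c--> 3
3 --a--> 1
1 --b--> 2
2 --a--> 2
2 --b--> 0
0 --b--> 1

1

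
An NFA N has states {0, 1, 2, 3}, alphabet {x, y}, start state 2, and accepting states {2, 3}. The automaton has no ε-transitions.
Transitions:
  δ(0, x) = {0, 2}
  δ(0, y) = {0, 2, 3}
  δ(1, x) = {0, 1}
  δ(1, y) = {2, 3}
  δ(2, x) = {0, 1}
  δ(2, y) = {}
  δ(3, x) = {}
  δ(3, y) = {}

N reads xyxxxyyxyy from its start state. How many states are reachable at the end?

Start: {2}
read x: {0, 1}
read y: {0, 2, 3}
read x: {0, 1, 2}
read x: {0, 1, 2}
read x: {0, 1, 2}
read y: {0, 2, 3}
read y: {0, 2, 3}
read x: {0, 1, 2}
read y: {0, 2, 3}
read y: {0, 2, 3}
Final reachable set {0, 2, 3} has 3 states.

3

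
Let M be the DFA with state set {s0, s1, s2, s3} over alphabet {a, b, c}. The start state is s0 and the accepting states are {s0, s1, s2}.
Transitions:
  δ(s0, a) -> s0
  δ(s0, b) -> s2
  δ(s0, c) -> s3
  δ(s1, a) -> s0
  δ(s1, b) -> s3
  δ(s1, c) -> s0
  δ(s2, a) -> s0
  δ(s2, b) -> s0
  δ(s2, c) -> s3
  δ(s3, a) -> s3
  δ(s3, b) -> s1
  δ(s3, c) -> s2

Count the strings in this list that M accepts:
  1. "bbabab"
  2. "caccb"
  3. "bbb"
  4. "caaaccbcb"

4

"bbabab": accepted
"caccb": accepted
"bbb": accepted
"caaaccbcb": accepted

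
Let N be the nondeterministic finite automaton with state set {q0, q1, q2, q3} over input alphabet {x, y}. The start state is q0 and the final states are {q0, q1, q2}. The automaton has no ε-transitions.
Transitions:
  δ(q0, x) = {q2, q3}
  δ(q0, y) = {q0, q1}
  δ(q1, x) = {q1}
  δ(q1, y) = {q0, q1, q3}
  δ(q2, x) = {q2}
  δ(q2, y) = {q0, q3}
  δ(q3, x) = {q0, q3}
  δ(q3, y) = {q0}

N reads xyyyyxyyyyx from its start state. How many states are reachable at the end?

Start: {q0}
read x: {q2, q3}
read y: {q0, q3}
read y: {q0, q1}
read y: {q0, q1, q3}
read y: {q0, q1, q3}
read x: {q0, q1, q2, q3}
read y: {q0, q1, q3}
read y: {q0, q1, q3}
read y: {q0, q1, q3}
read y: {q0, q1, q3}
read x: {q0, q1, q2, q3}
Final reachable set {q0, q1, q2, q3} has 4 states.

4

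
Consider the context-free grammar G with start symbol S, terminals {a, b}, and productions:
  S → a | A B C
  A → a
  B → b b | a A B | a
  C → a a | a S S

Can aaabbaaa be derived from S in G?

S ⇒ ABC ⇒ aBC ⇒ aaABC ⇒ aaaBC ⇒ aaabbC ⇒ aaabbaSS ⇒ aaabbaaS ⇒ aaabbaaa

yes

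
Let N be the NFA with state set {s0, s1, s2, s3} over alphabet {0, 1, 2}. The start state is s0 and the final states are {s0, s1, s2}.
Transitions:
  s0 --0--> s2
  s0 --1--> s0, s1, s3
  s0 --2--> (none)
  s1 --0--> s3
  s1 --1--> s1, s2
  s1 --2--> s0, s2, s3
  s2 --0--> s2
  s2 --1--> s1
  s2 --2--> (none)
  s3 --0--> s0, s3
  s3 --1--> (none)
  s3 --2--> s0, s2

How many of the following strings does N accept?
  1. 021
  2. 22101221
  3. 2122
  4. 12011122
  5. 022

021: rejected
22101221: rejected
2122: rejected
12011122: accepted
022: rejected

1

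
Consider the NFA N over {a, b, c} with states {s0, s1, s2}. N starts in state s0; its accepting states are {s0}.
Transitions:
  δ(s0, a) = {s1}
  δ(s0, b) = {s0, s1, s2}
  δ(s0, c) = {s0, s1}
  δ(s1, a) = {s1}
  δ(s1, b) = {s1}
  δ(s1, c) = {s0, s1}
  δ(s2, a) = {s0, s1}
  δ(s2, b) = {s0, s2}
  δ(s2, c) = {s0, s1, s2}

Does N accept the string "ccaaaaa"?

Start: {s0}
read c: {s0, s1}
read c: {s0, s1}
read a: {s1}
read a: {s1}
read a: {s1}
read a: {s1}
read a: {s1}
Reachable ∩ accepting = {} — empty.

rejected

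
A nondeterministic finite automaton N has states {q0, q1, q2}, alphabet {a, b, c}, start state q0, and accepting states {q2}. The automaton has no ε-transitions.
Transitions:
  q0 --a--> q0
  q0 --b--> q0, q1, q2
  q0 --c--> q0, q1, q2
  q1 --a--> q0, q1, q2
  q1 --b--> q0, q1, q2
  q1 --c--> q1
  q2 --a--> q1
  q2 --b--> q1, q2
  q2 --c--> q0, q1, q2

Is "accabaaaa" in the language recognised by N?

Start: {q0}
read a: {q0}
read c: {q0, q1, q2}
read c: {q0, q1, q2}
read a: {q0, q1, q2}
read b: {q0, q1, q2}
read a: {q0, q1, q2}
read a: {q0, q1, q2}
read a: {q0, q1, q2}
read a: {q0, q1, q2}
Reachable ∩ accepting = {q2} — nonempty.

accepted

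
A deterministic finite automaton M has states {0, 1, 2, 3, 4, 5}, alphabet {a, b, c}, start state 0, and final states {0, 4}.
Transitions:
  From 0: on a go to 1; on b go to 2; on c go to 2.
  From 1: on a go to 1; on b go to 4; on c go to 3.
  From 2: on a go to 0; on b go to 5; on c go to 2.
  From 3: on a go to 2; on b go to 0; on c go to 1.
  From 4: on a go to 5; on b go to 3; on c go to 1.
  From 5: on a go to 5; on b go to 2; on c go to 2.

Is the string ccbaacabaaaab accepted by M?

accepted

0 --c--> 2
2 --c--> 2
2 --b--> 5
5 --a--> 5
5 --a--> 5
5 --c--> 2
2 --a--> 0
0 --b--> 2
2 --a--> 0
0 --a--> 1
1 --a--> 1
1 --a--> 1
1 --b--> 4
End in state 4, which is an accepting state.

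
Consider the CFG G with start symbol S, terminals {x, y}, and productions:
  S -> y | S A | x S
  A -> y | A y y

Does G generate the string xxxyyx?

no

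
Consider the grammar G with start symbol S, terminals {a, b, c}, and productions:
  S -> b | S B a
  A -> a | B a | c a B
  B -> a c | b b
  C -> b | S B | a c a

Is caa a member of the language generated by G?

no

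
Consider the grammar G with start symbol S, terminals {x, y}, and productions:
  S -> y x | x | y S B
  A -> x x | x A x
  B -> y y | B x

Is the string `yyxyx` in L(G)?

no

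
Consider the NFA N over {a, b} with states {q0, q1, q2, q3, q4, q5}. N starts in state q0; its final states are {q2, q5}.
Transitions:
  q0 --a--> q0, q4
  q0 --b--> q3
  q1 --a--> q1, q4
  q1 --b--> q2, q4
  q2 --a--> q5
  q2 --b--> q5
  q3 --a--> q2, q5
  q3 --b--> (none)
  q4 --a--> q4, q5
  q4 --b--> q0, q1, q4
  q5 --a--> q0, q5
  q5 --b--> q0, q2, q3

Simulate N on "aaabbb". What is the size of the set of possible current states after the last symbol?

Start: {q0}
read a: {q0, q4}
read a: {q0, q4, q5}
read a: {q0, q4, q5}
read b: {q0, q1, q2, q3, q4}
read b: {q0, q1, q2, q3, q4, q5}
read b: {q0, q1, q2, q3, q4, q5}
Final reachable set {q0, q1, q2, q3, q4, q5} has 6 states.

6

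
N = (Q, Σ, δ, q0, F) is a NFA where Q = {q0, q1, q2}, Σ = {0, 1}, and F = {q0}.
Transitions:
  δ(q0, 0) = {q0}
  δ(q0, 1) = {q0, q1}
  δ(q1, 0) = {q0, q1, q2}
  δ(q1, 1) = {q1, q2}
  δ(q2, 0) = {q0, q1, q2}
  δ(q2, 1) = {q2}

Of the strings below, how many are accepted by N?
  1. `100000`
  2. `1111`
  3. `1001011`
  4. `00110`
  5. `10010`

`100000`: accepted
`1111`: accepted
`1001011`: accepted
`00110`: accepted
`10010`: accepted

5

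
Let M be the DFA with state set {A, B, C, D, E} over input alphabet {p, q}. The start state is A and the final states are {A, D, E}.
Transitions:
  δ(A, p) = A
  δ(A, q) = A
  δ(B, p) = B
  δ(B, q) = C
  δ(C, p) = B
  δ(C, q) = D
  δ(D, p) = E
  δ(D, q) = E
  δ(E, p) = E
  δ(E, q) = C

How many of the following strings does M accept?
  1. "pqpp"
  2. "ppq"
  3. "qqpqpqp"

"pqpp": accepted
"ppq": accepted
"qqpqpqp": accepted

3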